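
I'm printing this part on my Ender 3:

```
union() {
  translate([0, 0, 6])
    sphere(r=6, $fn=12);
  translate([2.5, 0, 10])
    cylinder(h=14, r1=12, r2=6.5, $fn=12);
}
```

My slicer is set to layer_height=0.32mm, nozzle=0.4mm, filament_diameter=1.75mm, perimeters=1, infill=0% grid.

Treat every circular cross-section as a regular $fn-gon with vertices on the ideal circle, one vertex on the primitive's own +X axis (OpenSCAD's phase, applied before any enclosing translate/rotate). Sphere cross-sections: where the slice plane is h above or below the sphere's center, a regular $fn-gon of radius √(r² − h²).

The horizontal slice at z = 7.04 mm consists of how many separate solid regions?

1

At z = 7.04 mm: the r=6 sphere contributes a regular 12-gon of circumradius √(6²−1.04²) = 5.909; the cone at (2.5, 0) does not reach this height (z outside [10, 24]); Combining (union): only the r=6 sphere is present, so the union is just that shape — 1 connected region. The result has 1 disconnected region.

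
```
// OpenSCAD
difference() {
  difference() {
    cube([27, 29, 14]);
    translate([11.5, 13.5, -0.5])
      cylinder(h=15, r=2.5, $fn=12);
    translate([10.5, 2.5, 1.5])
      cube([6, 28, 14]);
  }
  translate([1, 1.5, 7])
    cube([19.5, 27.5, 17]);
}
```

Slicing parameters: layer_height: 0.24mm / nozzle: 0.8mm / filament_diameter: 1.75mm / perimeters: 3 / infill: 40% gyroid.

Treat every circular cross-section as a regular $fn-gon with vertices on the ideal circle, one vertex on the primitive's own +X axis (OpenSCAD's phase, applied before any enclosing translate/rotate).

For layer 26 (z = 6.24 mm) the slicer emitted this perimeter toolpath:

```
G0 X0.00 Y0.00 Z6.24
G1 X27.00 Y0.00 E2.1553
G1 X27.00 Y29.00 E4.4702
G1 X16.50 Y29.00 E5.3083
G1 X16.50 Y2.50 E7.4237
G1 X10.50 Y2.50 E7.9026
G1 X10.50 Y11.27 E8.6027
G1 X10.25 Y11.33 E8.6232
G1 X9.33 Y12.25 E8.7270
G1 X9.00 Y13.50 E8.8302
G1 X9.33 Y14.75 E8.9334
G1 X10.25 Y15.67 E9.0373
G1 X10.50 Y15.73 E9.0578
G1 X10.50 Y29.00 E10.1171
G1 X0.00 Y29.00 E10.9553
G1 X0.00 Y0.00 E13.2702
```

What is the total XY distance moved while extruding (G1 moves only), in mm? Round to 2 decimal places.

166.24 mm

Sum the Euclidean lengths of each G1 segment: total = 166.24 mm.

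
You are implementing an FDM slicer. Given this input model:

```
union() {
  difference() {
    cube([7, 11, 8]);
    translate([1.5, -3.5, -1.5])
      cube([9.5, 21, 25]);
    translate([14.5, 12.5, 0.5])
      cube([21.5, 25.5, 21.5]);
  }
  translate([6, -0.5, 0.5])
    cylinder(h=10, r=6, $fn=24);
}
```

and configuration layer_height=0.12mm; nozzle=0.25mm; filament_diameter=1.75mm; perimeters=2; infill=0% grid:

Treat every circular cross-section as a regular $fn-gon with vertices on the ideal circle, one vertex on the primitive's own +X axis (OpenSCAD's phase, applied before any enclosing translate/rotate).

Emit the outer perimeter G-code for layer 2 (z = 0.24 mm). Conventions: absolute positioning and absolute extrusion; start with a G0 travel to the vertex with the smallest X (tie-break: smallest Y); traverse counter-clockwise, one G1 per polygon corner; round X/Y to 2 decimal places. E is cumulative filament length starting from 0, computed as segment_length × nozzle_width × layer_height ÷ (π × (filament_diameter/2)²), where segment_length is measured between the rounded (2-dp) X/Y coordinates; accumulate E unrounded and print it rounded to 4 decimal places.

G0 X0.00 Y0.00 Z0.24
G1 X1.50 Y0.00 E0.0187
G1 X1.50 Y11.00 E0.1559
G1 X0.00 Y11.00 E0.1746
G1 X0.00 Y0.00 E0.3118

At z = 0.24 mm: the cube is present — its section is the full 7×11 rectangle; the 9.5×21 cube at (1.5, -3.5) contributes its full rectangle; the cube at (14.5, 12.5) is not intersected at this z (z outside [0.5, 22]); Subtracting the remaining from the first: starting from the 7×11 cube, the 9.5×21 cube at (1.5, -3.5) partially overlaps it — only the 60.50 mm² overlap (of its 199.50 mm²) is removed, clipping the outline — 1 connected region; the cylinder at (6, -0.5) is absent (z outside [0.5, 10.5]); Merging all regions: only that combined region is present, so the union is just that shape — 1 connected region. The outline is a single polygon with 4 vertices. Extrusion per mm of travel: 0.25 × 0.12 / (π × 0.875²) = 0.012473. Accumulating E over each segment gives final E = 0.3118.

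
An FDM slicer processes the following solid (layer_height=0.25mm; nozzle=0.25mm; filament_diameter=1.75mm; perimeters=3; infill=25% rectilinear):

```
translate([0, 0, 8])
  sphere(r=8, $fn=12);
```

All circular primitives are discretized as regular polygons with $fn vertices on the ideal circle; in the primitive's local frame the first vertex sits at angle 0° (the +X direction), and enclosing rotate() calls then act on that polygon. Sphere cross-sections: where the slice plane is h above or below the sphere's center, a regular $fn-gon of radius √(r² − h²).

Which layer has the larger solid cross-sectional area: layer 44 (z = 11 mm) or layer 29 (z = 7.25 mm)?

Layer 44 (z = 11): the r=8 sphere slices to a regular 12-gon of circumradius 7.416 (√(r²−h²) with h=3 from center) (area = (12/2)·7.416²·sin(360°/12) = 165.00 mm²). So its area = 165.00 mm². Layer 29 (z = 7.25): the sphere: section is a regular 12-gon, circumradius = √(r²−h²) = √(8²−0.75²) = 7.965 (area = (12/2)·7.965²·sin(360°/12) = 190.31 mm²). So its area = 190.31 mm². Layer 29 is larger (190.31 vs 165.00 mm²).

layer 29 (z = 7.25 mm)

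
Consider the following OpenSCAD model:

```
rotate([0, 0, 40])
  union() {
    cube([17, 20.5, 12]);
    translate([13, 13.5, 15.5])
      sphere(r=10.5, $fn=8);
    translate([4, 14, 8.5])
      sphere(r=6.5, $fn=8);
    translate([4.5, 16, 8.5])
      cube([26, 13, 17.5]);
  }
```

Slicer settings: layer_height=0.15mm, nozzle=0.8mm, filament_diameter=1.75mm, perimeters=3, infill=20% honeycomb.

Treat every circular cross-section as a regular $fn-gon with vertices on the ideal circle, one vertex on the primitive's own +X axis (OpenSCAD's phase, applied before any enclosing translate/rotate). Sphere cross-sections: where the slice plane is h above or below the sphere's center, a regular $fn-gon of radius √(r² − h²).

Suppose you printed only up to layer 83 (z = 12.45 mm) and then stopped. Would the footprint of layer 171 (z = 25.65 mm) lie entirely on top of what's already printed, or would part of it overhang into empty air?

Compare the two slices. At z = 12.45: the cube is absent (z outside [0, 12]); the r=10.5 sphere at (13, 13.5) contributes a regular 8-gon of circumradius √(10.5²−3.05²) = 10.047 (area = (8/2)·10.047²·sin(360°/8) = 285.52 mm²); the r=6.5 sphere at (4, 14) slices to a regular 8-gon of circumradius 5.162 (√(r²−h²) with h=3.95 from center) (area = (8/2)·5.162²·sin(360°/8) = 75.37 mm²); the cube at (4.5, 16) (footprint 26×13) is included at this height (area 338.00 mm²); Combining (union): the regions partially overlap — summed areas 698.89 mm² minus the doubly-counted overlap 133.11 mm² gives 565.78 mm² — area = 565.78 mm²; (whole slice rotated 40° about Z — lengths, areas and connectivity unchanged). At z = 25.65: the cube does not reach this height (z outside [0, 12]); the r=10.5 sphere at (13, 13.5) contributes a regular 8-gon of circumradius √(10.5²−10.15²) = 2.688 (area = (8/2)·2.688²·sin(360°/8) = 20.44 mm²); the sphere at (4, 14) is not intersected at this z (|z−center|=17.150 > r=6.5); the cube at (4.5, 16) is present — its section is the full 26×13 rectangle (area 338.00 mm²); Taking the union: the regions partially overlap — summed areas 358.44 mm² minus the doubly-counted overlap 0.09 mm² gives 358.36 mm² — area = 358.36 mm²; (whole slice rotated 40° about Z — lengths, areas and connectivity unchanged). Checking containment: the cross-section at z = 25.65 is a subset of the cross-section at z = 12.45.

entirely on top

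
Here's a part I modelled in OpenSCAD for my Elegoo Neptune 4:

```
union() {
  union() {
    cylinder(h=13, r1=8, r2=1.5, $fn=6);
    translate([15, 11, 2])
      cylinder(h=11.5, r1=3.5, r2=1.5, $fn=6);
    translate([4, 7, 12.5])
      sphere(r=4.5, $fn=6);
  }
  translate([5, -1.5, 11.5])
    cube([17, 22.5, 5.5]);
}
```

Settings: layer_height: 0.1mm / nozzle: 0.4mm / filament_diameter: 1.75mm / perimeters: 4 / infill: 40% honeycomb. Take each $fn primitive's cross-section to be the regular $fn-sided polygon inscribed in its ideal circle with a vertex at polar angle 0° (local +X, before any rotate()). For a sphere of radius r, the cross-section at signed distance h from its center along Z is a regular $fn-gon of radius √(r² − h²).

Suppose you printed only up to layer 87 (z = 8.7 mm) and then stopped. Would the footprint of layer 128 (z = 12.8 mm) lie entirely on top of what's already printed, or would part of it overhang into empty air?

part overhangs

Compare the two slices. At z = 8.7: the cone: at t=0.669 of its height the radius interpolates to r₁+(r₂−r₁)t = 3.650, giving a regular 6-gon of that circumradius (area = (6/2)·3.650²·sin(360°/6) = 34.61 mm²); the cone at (15, 11) (r1=3.5→r2=1.5) has section circumradius 2.335 here — a regular 6-gon (area = (6/2)·2.335²·sin(360°/6) = 14.16 mm²); the sphere at (4, 7): section is a regular 6-gon, circumradius = √(r²−h²) = √(4.5²−3.8²) = 2.410 (area = (6/2)·2.410²·sin(360°/6) = 15.09 mm²); Combining (union): the 3 present regions are separate (no shared area or edge), so areas and boundary lengths simply add and each stays a separate island — area = 63.87 mm²; the cube at (5, -1.5) does not reach this height (z outside [11.5, 17]); Combining (union): only that combined region is present, so the union is just that shape — area = 63.87 mm². At z = 12.8: the cone: at t=0.985 of its height the radius interpolates to r₁+(r₂−r₁)t = 1.600, giving a regular 6-gon of that circumradius (area = (6/2)·1.600²·sin(360°/6) = 6.65 mm²); the cone at (15, 11): at t=0.939 of its height the radius interpolates to r₁+(r₂−r₁)t = 1.622, giving a regular 6-gon of that circumradius (area = (6/2)·1.622²·sin(360°/6) = 6.83 mm²); the r=4.5 sphere at (4, 7) slices to a regular 6-gon of circumradius 4.490 (√(r²−h²) with h=0.3 from center) (area = (6/2)·4.490²·sin(360°/6) = 52.38 mm²); Merging all regions: the 3 present regions are separate (no shared area or edge), so areas and boundary lengths simply add and each stays a separate island — area = 65.86 mm²; the 17×22.5 cube at (5, -1.5) contributes its full rectangle (area 382.50 mm²); Merging all regions: the regions partially overlap — summed areas 448.36 mm² minus the doubly-counted overlap 25.24 mm² gives 423.12 mm² — area = 423.12 mm². Checking containment: at z = 12.8 the cross-section extends beyond the z = 8.7 cross-section by about 387.20 mm².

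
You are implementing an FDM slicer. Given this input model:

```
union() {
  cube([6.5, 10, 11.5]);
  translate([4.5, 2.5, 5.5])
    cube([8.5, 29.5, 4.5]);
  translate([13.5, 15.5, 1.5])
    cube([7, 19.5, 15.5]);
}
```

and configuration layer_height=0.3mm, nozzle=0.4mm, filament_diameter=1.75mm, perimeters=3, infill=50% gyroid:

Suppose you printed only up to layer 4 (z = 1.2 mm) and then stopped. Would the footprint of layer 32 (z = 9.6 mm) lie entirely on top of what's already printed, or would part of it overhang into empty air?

Compare the two slices. At z = 1.2: the 6.5×10 cube contributes its full rectangle (area 65.00 mm²); the cube at (4.5, 2.5) is not intersected at this z (z outside [5.5, 10]); the cube at (13.5, 15.5) is not intersected at this z (z outside [1.5, 17]); Combining (union): only the 6.5×10 cube is present, so the union is just that shape — area = 65.00 mm². At z = 9.6: the cube is present — its section is the full 6.5×10 rectangle (area 65.00 mm²); the cube at (4.5, 2.5) is present — its section is the full 8.5×29.5 rectangle (area 250.75 mm²); the cube at (13.5, 15.5) is present — its section is the full 7×19.5 rectangle (area 136.50 mm²); Merging all regions: the regions partially overlap — summed areas 452.25 mm² minus the doubly-counted overlap 15.00 mm² gives 437.25 mm² — area = 437.25 mm². Checking containment: at z = 9.6 the cross-section extends beyond the z = 1.2 cross-section by about 372.25 mm².

part overhangs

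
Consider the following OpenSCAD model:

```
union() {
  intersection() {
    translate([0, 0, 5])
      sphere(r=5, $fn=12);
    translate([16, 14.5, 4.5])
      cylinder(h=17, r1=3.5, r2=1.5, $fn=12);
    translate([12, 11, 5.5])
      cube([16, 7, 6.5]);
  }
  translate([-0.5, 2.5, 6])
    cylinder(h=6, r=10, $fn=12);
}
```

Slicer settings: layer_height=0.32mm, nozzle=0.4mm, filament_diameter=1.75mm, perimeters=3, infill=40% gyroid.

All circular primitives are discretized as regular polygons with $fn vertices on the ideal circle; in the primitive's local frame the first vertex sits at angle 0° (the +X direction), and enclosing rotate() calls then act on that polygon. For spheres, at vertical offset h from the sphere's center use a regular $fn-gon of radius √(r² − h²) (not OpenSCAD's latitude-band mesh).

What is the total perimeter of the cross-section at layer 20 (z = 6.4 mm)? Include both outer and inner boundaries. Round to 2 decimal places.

62.12 mm

At z = 6.4 mm: the r=5 sphere contributes a regular 12-gon of circumradius √(5²−1.4²) = 4.800 (perimeter = 2·12·4.800·sin(180°/12) = 29.82 mm); the cone at (16, 14.5) (r1=3.5→r2=1.5) has section circumradius 3.276 here — a regular 12-gon (perimeter = 2·12·3.276·sin(180°/12) = 20.35 mm); the 16×7 cube at (12, 11) contributes its full rectangle (perimeter 46.00 mm); After intersecting: the cone at (16, 14.5) does not overlap the r=5 sphere (empty); the 16×7 cube at (12, 11) does not overlap the running intersection (empty) — nothing remains; the cylinder at (-0.5, 2.5): section is a regular 12-gon, circumradius r=10 (perimeter = 2·12·10.000·sin(180°/12) = 62.12 mm); Merging all regions: only the r=10 cylinder at (-0.5, 2.5) is present, so the union is just that shape — boundary = 62.12 mm. Overall, the cross-section is a single solid region. Total boundary length (outer) = 62.12 mm.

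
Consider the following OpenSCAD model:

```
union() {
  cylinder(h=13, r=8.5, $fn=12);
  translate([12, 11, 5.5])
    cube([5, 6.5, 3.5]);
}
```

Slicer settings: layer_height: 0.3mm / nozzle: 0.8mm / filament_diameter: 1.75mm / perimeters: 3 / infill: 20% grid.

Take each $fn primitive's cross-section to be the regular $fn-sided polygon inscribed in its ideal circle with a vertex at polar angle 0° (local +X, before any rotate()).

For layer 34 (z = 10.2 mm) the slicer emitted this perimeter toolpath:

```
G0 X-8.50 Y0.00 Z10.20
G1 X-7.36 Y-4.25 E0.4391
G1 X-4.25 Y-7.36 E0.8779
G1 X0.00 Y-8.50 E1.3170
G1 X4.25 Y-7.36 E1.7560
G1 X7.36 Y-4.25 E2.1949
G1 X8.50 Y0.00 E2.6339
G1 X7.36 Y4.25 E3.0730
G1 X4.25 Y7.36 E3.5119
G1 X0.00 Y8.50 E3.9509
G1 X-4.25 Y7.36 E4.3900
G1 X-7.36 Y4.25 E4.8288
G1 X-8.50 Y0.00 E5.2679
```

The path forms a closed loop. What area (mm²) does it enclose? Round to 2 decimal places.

Apply the shoelace formula to the sequence of (X, Y) vertices; enclosed area = 216.71 mm².

216.71 mm²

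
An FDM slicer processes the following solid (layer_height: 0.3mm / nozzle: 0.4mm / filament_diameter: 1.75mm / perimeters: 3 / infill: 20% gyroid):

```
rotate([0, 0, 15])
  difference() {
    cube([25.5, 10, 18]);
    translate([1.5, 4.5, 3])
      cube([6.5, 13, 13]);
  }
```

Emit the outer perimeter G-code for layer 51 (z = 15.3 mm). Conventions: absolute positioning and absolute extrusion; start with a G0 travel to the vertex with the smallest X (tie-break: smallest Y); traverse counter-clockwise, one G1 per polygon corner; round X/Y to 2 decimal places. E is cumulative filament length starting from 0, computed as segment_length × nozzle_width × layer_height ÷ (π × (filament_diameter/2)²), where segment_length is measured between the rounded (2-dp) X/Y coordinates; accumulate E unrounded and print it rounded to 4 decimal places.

At z = 15.3 mm: the cube (footprint 25.5×10) is included at this height; the cube at (1.5, 4.5) (footprint 6.5×13) is included at this height; Taking the first minus the rest: starting from the 25.5×10 cube, the 6.5×13 cube at (1.5, 4.5) partially overlaps it — only the 35.75 mm² overlap (of its 84.50 mm²) is removed, clipping the outline — 1 connected region; (rotated 15° about Z; rotation is an isometry so areas/perimeters/island counts are preserved). The outline is a single polygon with 8 vertices. Extrusion per mm of travel: 0.4 × 0.3 / (π × 0.875²) = 0.049890. Accumulating E over each segment gives final E = 4.0913.

G0 X-2.59 Y9.66 Z15.30
G1 X0.00 Y0.00 E0.4990
G1 X24.63 Y6.60 E1.7711
G1 X22.04 Y16.26 E2.2701
G1 X5.14 Y11.73 E3.1430
G1 X6.56 Y6.42 E3.4172
G1 X0.28 Y4.73 E3.7417
G1 X-1.14 Y10.05 E4.0164
G1 X-2.59 Y9.66 E4.0913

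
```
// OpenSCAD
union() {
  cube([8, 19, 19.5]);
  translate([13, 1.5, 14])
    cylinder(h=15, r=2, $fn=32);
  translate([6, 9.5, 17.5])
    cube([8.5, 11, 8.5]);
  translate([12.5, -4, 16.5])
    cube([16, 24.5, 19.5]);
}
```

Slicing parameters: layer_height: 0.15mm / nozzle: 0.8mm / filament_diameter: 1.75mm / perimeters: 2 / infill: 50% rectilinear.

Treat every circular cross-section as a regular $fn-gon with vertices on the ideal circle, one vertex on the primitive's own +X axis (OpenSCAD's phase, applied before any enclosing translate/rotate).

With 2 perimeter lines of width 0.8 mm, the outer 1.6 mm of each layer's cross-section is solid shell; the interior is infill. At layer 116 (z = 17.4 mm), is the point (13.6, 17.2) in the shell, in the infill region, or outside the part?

At z = 17.4 mm: the cube is present — its section is the full 8×19 rectangle; the r=2 cylinder at (13, 1.5) contributes a regular 32-gon of circumradius 2; the cube at (6, 9.5) does not reach this height (z outside [17.5, 26]); the cube at (12.5, -4) (footprint 16×24.5) is included at this height; Merging all regions: the regions partially overlap (shared area 8.22 mm²), so overlapping operands fuse into one piece — 2 connected regions. Overall, the cross-section has 2 separate islands. The nearest boundary edge runs (12.50, 3.43)→(12.50, 20.50); distance from the point to it = 1.10 mm. (Shell/infill is judged within the island containing the point — the largest one.) The point is inside the cross-section, 1.10 mm from the nearest boundary — within the 1.6 mm shell band (2 × 0.8).

shell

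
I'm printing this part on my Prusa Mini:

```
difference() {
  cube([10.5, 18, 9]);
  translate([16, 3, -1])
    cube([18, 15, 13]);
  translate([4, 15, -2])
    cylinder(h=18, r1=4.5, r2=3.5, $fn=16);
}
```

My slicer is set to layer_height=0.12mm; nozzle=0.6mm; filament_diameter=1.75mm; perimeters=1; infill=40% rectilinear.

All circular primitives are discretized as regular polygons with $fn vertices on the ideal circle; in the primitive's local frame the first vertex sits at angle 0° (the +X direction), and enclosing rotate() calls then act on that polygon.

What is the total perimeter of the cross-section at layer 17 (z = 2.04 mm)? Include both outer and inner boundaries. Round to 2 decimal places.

65.29 mm

At z = 2.04 mm: the cube (footprint 10.5×18) is included at this height (perimeter 57.00 mm); the cube at (16, 3) is present — its section is the full 18×15 rectangle (perimeter 66.00 mm); the cone at (4, 15): at t=0.224 of its height the radius interpolates to r₁+(r₂−r₁)t = 4.276, giving a regular 16-gon of that circumradius (perimeter = 2·16·4.276·sin(180°/16) = 26.69 mm); After the difference (first − rest): starting from the 10.5×18 cube, the 18×15 cube at (16, 3) misses the remaining region (no effect); the cone at (4, 15) partially overlaps it — only the 50.59 mm² overlap (of its 55.96 mm²) is removed, clipping the outline — boundary = 65.29 mm. Overall, the cross-section has 2 separate islands. Total boundary length (outer) = 65.29 mm.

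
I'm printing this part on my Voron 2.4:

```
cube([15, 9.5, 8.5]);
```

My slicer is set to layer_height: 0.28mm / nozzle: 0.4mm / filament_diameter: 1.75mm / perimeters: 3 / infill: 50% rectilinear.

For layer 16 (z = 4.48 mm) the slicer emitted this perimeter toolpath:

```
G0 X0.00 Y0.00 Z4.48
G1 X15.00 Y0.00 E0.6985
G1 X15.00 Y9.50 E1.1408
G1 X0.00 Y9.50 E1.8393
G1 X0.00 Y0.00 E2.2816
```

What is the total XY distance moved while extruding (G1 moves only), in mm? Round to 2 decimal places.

49.00 mm

Sum the Euclidean lengths of each G1 segment: total = 49.00 mm.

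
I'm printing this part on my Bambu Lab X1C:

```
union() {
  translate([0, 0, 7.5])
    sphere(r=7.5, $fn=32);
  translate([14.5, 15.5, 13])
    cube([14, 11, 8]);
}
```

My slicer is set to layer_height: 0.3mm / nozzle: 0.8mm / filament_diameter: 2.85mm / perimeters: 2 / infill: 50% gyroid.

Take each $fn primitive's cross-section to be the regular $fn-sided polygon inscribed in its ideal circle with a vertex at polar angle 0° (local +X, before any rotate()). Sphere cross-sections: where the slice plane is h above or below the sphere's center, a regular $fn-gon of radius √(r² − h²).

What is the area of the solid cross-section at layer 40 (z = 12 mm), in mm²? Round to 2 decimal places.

At z = 12 mm: the sphere: section is a regular 32-gon, circumradius = √(r²−h²) = √(7.5²−4.5²) = 6.000 (area = (32/2)·6.000²·sin(360°/32) = 112.37 mm²); the cube at (14.5, 15.5) does not reach this height (z outside [13, 21]); Combining (union): only the r=7.5 sphere is present, so the union is just that shape — area = 112.37 mm². Overall, the cross-section is a single solid region. Net area = 112.37 mm².

112.37 mm²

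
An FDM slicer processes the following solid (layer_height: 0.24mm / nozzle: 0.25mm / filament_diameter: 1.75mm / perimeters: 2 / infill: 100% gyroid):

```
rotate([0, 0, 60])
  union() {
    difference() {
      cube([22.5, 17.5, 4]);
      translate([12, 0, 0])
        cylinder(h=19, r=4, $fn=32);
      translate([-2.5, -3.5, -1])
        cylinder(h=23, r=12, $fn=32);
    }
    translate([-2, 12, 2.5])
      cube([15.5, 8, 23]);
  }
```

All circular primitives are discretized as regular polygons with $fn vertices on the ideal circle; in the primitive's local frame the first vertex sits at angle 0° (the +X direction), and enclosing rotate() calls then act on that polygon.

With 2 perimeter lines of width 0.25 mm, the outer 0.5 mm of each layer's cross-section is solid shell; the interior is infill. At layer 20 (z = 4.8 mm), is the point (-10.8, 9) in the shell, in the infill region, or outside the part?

At z = 4.8 mm: the cube is absent (z outside [0, 4]); the cylinder at (12, 0): section is a regular 32-gon, circumradius r=4; the r=12 cylinder at (-2.5, -3.5) gives a regular 32-gon of circumradius 12 (constant along its height); After the difference (first − rest): the first operand is absent here, so nothing remains; the cube at (-2, 12) (footprint 15.5×8) is included at this height; Combining (union): only the 15.5×8 cube at (-2, 12) is present, so the union is just that shape — 1 connected region; (rotated 60° about Z; rotation is an isometry so areas/perimeters/island counts are preserved). Overall, the cross-section is a single solid region. Undo the 60° rotation: the query point maps to (2.394, 13.853) in the un-rotated model frame. The nearest boundary edge runs (-2.00, 12.00)→(13.50, 12.00); distance from the point to it = 1.85 mm. The point is inside the cross-section and 1.85 mm from the nearest boundary — more than the 0.5 mm shell width (2 × 0.25), so it's in the infill interior.

infill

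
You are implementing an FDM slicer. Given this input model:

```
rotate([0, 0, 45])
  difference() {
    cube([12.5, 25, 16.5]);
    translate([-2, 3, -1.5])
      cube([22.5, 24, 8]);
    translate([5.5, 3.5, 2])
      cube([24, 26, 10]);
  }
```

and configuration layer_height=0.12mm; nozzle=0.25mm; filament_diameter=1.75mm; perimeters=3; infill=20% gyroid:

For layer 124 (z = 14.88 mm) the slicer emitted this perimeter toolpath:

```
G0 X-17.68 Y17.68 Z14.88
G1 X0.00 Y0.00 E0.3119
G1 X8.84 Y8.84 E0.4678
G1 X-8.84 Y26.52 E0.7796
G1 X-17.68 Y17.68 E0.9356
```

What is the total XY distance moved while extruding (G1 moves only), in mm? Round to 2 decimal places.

Sum the Euclidean lengths of each G1 segment: total = 75.01 mm.

75.01 mm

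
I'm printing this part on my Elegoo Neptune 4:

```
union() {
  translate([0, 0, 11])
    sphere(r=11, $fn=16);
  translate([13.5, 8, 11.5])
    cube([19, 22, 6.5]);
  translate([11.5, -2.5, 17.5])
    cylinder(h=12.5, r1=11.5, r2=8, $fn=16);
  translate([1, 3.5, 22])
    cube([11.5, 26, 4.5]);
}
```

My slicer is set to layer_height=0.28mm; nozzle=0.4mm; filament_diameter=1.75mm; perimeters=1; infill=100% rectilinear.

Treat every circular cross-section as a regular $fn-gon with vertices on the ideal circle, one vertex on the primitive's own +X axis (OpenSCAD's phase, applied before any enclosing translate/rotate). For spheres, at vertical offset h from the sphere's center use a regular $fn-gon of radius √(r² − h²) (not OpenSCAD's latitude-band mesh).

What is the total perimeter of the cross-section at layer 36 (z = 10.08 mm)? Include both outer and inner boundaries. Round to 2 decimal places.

68.43 mm

At z = 10.08 mm: the r=11 sphere contributes a regular 16-gon of circumradius √(11²−0.92²) = 10.961 (perimeter = 2·16·10.961·sin(180°/16) = 68.43 mm); the cube at (13.5, 8) is absent (z outside [11.5, 18]); the cone at (11.5, -2.5) is absent (z outside [17.5, 30]); the cube at (1, 3.5) is not intersected at this z (z outside [22, 26.5]); Merging all regions: only the r=11 sphere is present, so the union is just that shape — boundary = 68.43 mm. Overall, the cross-section is a single solid region. Total boundary length (outer) = 68.43 mm.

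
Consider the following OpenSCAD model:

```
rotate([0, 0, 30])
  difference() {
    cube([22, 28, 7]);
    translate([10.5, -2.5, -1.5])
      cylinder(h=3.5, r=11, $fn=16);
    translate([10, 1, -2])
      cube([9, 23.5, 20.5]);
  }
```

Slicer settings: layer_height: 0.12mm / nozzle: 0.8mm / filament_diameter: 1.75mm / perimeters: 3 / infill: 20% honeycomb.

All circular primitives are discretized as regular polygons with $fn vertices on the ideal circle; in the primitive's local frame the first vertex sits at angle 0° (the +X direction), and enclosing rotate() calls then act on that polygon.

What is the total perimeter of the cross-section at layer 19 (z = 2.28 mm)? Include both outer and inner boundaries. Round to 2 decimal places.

165.00 mm

At z = 2.28 mm: the cube (footprint 22×28) is included at this height (perimeter 100.00 mm); the cylinder at (10.5, -2.5) is not intersected at this z (z outside [-1.5, 2]); the 9×23.5 cube at (10, 1) contributes its full rectangle (perimeter 65.00 mm); Subtracting the remaining from the first: starting from the 22×28 cube, the 9×23.5 cube at (10, 1) lies wholly inside it (removes its full 211.50 mm² and its 65.00 mm outline becomes a hole wall) — boundary (outer + 1 inner loop) = 165.00 mm; (whole slice rotated 30° about Z — lengths, areas and connectivity unchanged). Overall, the cross-section is one region with 1 hole. Total boundary length (outer + inner) = 165.00 mm.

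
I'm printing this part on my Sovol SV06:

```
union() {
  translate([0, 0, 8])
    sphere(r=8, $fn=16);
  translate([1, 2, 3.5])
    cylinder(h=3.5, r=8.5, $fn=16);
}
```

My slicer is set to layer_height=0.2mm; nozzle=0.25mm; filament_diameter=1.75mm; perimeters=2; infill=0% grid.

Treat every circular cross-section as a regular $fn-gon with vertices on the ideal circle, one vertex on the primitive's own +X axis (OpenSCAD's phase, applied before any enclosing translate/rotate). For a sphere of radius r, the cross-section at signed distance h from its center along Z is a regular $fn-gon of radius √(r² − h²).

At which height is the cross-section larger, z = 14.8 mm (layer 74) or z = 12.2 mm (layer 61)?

Layer 74 (z = 14.8): the sphere: section is a regular 16-gon, circumradius = √(r²−h²) = √(8²−6.8²) = 4.214 (area = (16/2)·4.214²·sin(360°/16) = 54.37 mm²); the cylinder at (1, 2) is absent (z outside [3.5, 7]); Taking the union: only the r=8 sphere is present, so the union is just that shape — area = 54.37 mm². So its area = 54.37 mm². Layer 61 (z = 12.2): the sphere: section is a regular 16-gon, circumradius = √(r²−h²) = √(8²−4.2²) = 6.809 (area = (16/2)·6.809²·sin(360°/16) = 141.93 mm²); the cylinder at (1, 2) does not reach this height (z outside [3.5, 7]); Combining (union): only the r=8 sphere is present, so the union is just that shape — area = 141.93 mm². So its area = 141.93 mm². Layer 61 is larger (141.93 vs 54.37 mm²).

layer 61 (z = 12.2 mm)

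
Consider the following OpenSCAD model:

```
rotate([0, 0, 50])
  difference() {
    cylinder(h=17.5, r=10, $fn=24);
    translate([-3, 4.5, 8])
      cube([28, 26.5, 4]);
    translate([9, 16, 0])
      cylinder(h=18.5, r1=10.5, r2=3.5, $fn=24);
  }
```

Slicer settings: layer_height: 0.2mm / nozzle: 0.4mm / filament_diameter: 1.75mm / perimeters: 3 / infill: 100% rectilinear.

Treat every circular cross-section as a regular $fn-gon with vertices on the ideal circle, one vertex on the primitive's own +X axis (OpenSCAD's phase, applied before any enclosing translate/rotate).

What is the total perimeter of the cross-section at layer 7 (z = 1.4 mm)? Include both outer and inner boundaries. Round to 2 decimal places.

62.65 mm

At z = 1.4 mm: the cylinder: section is a regular 24-gon, circumradius r=10 (perimeter = 2·24·10.000·sin(180°/24) = 62.65 mm); the cube at (-3, 4.5) is not intersected at this z (z outside [8, 12]); the cone at (9, 16) contributes a regular 24-gon of circumradius 9.970 (interpolated between r1=10.5 and r2=3.5 at t=0.076) (perimeter = 2·24·9.970·sin(180°/24) = 62.47 mm); Subtracting the remaining from the first: starting from the r=10 cylinder, the cone at (9, 16) partially overlaps it — only the 7.63 mm² overlap (of its 308.74 mm²) is removed, clipping the outline — boundary = 62.65 mm; (rotated 50° about Z; rotation is an isometry so areas/perimeters/island counts are preserved). Overall, the cross-section is a single solid region. Total boundary length (outer) = 62.65 mm.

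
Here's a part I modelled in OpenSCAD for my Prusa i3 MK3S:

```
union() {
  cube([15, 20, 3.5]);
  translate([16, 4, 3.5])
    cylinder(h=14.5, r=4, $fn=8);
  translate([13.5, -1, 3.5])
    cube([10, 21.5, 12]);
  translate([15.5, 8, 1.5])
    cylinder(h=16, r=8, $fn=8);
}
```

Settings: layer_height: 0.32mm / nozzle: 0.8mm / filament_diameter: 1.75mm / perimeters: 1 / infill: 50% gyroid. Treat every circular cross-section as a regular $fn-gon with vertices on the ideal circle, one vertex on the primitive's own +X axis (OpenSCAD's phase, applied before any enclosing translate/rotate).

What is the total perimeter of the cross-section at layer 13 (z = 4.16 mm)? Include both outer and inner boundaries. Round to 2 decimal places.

At z = 4.16 mm: the cube does not reach this height (z outside [0, 3.5]); the cylinder at (16, 4): section is a regular 8-gon, circumradius r=4 (perimeter = 2·8·4.000·sin(180°/8) = 24.49 mm); the 10×21.5 cube at (13.5, -1) contributes its full rectangle (perimeter 63.00 mm); the r=8 cylinder at (15.5, 8) gives a regular 8-gon of circumradius 8 (constant along its height) (perimeter = 2·8·8.000·sin(180°/8) = 48.98 mm); Merging all regions: the regions partially overlap (shared area 166.11 mm²), so the edge portions inside another operand are dropped and the merged outline is re-measured after clipping — boundary = 68.82 mm. Overall, the cross-section is a single solid region. Total boundary length (outer) = 68.82 mm.

68.82 mm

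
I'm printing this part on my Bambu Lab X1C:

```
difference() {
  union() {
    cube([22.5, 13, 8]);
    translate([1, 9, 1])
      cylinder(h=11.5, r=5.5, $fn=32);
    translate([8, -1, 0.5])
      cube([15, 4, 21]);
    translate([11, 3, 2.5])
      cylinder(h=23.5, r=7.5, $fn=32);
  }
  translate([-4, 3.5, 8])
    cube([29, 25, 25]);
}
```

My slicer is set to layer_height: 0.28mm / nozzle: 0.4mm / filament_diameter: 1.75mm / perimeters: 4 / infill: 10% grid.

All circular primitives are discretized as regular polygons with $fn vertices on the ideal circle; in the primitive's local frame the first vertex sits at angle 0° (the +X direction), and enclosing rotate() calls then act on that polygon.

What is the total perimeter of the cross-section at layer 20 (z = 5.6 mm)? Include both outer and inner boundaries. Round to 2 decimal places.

82.26 mm

At z = 5.6 mm: the 22.5×13 cube contributes its full rectangle (perimeter 71.00 mm); the cylinder at (1, 9): section is a regular 32-gon, circumradius r=5.5 (perimeter = 2·32·5.500·sin(180°/32) = 34.50 mm); the 15×4 cube at (8, -1) contributes its full rectangle (perimeter 38.00 mm); the r=7.5 cylinder at (11, 3) gives a regular 32-gon of circumradius 7.5 (constant along its height) (perimeter = 2·32·7.500·sin(180°/32) = 47.05 mm); Combining (union): the regions partially overlap (shared area 237.35 mm²), so the edge portions inside another operand are dropped and the merged outline is re-measured after clipping — boundary = 82.26 mm; the cube at (-4, 3.5) is absent (z outside [8, 33]); Taking the first minus the rest: none of the subtracted shapes is present at this height, so the result so far is unchanged — boundary = 82.26 mm. Overall, the cross-section is a single solid region. Total boundary length (outer) = 82.26 mm.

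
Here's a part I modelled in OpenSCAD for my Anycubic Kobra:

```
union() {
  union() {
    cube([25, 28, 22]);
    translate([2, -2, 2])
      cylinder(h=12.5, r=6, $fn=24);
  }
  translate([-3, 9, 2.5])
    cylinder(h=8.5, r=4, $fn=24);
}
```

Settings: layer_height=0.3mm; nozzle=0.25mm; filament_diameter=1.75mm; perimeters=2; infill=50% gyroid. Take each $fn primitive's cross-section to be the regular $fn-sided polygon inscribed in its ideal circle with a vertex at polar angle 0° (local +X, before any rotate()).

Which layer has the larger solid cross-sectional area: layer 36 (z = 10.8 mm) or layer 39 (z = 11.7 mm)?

Layer 36 (z = 10.8): the cube is present — its section is the full 25×28 rectangle (area 700.00 mm²); the r=6 cylinder at (2, -2) gives a regular 24-gon of circumradius 6 (constant along its height) (area = (24/2)·6.000²·sin(360°/24) = 111.81 mm²); Taking the union: the regions partially overlap — summed areas 811.81 mm² minus the doubly-counted overlap 23.95 mm² gives 787.86 mm² — area = 787.86 mm²; the r=4 cylinder at (-3, 9) contributes a regular 24-gon of circumradius 4 (area = (24/2)·4.000²·sin(360°/24) = 49.69 mm²); Taking the union: the regions partially overlap — summed areas 837.55 mm² minus the doubly-counted overlap 3.49 mm² gives 834.06 mm² — area = 834.06 mm². So its area = 834.06 mm². Layer 39 (z = 11.7): the cube is present — its section is the full 25×28 rectangle (area 700.00 mm²); the cylinder at (2, -2): section is a regular 24-gon, circumradius r=6 (area = (24/2)·6.000²·sin(360°/24) = 111.81 mm²); Merging all regions: the regions partially overlap — summed areas 811.81 mm² minus the doubly-counted overlap 23.95 mm² gives 787.86 mm² — area = 787.86 mm²; the cylinder at (-3, 9) does not reach this height (z outside [2.5, 11]); Taking the union: only that combined region is present, so the union is just that shape — area = 787.86 mm². So its area = 787.86 mm². Layer 36 is larger (834.06 vs 787.86 mm²).

layer 36 (z = 10.8 mm)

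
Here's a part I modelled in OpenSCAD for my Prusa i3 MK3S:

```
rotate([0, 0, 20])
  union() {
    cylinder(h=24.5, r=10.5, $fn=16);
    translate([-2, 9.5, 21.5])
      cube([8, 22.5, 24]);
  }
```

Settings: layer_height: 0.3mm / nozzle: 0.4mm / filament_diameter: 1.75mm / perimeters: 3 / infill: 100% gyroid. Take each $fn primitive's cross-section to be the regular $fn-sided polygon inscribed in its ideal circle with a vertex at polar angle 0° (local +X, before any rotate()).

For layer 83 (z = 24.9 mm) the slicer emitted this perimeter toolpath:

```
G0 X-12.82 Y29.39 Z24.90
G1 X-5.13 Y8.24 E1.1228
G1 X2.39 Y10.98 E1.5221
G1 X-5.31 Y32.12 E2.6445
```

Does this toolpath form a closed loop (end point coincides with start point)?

no

Start point (G0): (-12.82, 29.39). End point (last G1): the path does not return to the start — open.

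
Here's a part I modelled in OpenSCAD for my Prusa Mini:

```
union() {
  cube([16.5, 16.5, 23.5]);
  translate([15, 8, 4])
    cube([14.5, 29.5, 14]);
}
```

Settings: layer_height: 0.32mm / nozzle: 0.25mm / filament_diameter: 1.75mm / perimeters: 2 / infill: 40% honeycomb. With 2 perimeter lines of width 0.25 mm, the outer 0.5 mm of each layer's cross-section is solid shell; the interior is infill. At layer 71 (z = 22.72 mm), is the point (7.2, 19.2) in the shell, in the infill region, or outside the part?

outside

At z = 22.72 mm: the 16.5×16.5 cube contributes its full rectangle; the cube at (15, 8) is not intersected at this z (z outside [4, 18]); Combining (union): only the 16.5×16.5 cube is present, so the union is just that shape — 1 connected region. Overall, the cross-section is a single solid region. The nearest boundary edge runs (16.50, 16.50)→(0.00, 16.50); distance from the point to it = 2.70 mm. The point is not inside any of the regions above, so it lies outside the cross-section (2.70 mm from the nearest boundary).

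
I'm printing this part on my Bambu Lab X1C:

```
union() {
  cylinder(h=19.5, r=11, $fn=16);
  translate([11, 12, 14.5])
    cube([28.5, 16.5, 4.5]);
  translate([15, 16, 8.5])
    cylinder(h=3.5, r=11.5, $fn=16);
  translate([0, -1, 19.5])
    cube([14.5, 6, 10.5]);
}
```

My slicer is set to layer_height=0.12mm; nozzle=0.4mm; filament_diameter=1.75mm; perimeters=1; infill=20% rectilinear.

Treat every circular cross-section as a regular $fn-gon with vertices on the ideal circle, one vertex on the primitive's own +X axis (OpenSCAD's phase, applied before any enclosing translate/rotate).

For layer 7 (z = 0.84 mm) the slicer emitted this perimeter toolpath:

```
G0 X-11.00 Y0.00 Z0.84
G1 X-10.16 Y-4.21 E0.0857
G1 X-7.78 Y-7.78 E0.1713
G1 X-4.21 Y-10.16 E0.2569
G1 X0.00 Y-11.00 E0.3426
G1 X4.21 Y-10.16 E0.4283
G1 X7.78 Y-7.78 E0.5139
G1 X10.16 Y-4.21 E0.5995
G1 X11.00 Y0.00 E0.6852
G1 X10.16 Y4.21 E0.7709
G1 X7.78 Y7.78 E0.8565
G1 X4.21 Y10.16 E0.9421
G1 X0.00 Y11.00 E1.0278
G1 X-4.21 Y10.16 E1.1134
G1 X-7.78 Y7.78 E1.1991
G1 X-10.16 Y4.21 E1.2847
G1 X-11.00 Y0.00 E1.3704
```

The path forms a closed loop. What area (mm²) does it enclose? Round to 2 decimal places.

370.40 mm²

Apply the shoelace formula to the sequence of (X, Y) vertices; enclosed area = 370.40 mm².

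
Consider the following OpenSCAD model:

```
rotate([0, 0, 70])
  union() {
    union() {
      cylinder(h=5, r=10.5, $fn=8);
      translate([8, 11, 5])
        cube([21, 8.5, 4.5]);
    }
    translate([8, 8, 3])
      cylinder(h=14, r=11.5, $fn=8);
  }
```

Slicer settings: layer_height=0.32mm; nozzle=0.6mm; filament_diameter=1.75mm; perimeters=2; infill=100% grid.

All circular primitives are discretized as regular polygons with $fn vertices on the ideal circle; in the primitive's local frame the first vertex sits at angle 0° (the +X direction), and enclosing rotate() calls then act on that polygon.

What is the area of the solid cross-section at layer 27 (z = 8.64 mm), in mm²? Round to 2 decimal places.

491.68 mm²

At z = 8.64 mm: the cylinder is not intersected at this z (z outside [0, 5]); the cube at (8, 11) (footprint 21×8.5) is included at this height (area 178.50 mm²); Taking the union: only the 21×8.5 cube at (8, 11) is present, so the union is just that shape — area = 178.50 mm²; the r=11.5 cylinder at (8, 8) contributes a regular 8-gon of circumradius 11.5 (area = (8/2)·11.500²·sin(360°/8) = 374.06 mm²); Taking the union: the regions partially overlap — summed areas 552.56 mm² minus the doubly-counted overlap 60.88 mm² gives 491.68 mm² — area = 491.68 mm²; (rotated 70° about Z; rotation is an isometry so areas/perimeters/island counts are preserved). Overall, the cross-section is a single solid region. Net area = 491.68 mm².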